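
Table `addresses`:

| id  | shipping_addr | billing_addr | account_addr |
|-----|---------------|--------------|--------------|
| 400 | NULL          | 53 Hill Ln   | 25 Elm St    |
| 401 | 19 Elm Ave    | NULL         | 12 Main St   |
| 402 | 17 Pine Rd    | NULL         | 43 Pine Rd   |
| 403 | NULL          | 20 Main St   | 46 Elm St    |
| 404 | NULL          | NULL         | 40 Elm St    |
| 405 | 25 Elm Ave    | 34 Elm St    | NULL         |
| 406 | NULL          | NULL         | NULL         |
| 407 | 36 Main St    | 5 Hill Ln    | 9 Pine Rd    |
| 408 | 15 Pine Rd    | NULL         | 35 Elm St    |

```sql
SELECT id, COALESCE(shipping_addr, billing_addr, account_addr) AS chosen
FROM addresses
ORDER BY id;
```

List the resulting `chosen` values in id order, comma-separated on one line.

53 Hill Ln, 19 Elm Ave, 17 Pine Rd, 20 Main St, 40 Elm St, 25 Elm Ave, NULL, 36 Main St, 15 Pine Rd

id=400: shipping_addr=NULL, billing_addr=53 Hill Ln → 53 Hill Ln
id=401: shipping_addr=19 Elm Ave → 19 Elm Ave
id=402: shipping_addr=17 Pine Rd → 17 Pine Rd
id=403: shipping_addr=NULL, billing_addr=20 Main St → 20 Main St
id=404: shipping_addr=NULL, billing_addr=NULL, account_addr=40 Elm St → 40 Elm St
id=405: shipping_addr=25 Elm Ave → 25 Elm Ave
id=406: shipping_addr=NULL, billing_addr=NULL, account_addr=NULL (all NULL) → NULL
id=407: shipping_addr=36 Main St → 36 Main St
id=408: shipping_addr=15 Pine Rd → 15 Pine Rd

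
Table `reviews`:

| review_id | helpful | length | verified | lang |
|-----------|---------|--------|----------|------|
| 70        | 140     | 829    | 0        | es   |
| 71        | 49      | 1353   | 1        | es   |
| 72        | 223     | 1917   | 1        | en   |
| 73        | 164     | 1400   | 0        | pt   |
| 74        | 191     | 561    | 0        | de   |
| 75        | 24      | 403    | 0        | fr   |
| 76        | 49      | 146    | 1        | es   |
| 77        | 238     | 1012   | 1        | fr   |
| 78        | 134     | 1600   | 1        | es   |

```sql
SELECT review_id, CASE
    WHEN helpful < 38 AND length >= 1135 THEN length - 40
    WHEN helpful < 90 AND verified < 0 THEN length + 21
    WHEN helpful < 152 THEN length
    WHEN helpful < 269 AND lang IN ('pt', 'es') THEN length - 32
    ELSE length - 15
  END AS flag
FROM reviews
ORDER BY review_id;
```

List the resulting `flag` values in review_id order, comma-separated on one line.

review_id=70: helpful < 152 → 829
review_id=71: helpful < 152 → 1353
review_id=72: ELSE → 1902
review_id=73: helpful < 269 AND lang IN ('pt', 'es') → 1368
review_id=74: ELSE → 546
review_id=75: helpful < 152 → 403
review_id=76: helpful < 152 → 146
review_id=77: ELSE → 997
review_id=78: helpful < 152 → 1600

829, 1353, 1902, 1368, 546, 403, 146, 997, 1600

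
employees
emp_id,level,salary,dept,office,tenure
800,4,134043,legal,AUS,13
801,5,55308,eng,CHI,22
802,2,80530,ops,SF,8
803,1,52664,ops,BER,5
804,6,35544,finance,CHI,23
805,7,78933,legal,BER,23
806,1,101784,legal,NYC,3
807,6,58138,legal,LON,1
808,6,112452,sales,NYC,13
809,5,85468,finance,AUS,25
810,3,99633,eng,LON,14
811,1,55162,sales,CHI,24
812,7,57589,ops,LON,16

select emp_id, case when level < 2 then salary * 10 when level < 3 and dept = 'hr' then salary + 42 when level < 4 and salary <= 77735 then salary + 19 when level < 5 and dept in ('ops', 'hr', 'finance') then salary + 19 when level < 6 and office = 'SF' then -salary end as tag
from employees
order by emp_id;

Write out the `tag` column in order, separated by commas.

NULL, NULL, 80549, 526640, NULL, NULL, 1017840, NULL, NULL, NULL, NULL, 551620, NULL

emp_id=800: (no match → NULL) → NULL
emp_id=801: (no match → NULL) → NULL
emp_id=802: level < 5 and dept in ('ops', 'hr', 'finance') → 80549
emp_id=803: level < 2 → 526640
emp_id=804: (no match → NULL) → NULL
emp_id=805: (no match → NULL) → NULL
emp_id=806: level < 2 → 1017840
emp_id=807: (no match → NULL) → NULL
emp_id=808: (no match → NULL) → NULL
emp_id=809: (no match → NULL) → NULL
emp_id=810: (no match → NULL) → NULL
emp_id=811: level < 2 → 551620
emp_id=812: (no match → NULL) → NULL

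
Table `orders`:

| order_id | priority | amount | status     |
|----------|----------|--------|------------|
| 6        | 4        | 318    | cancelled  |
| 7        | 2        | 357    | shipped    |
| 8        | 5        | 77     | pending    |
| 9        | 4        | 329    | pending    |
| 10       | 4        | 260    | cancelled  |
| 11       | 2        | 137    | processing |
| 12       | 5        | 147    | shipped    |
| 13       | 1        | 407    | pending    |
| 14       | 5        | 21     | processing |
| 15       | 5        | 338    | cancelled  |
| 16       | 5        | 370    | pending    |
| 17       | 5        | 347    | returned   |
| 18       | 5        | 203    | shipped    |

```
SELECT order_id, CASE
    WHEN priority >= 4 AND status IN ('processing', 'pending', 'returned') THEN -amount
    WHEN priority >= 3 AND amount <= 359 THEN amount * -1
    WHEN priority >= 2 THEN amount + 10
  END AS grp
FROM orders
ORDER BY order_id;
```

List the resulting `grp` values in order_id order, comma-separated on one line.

order_id=6: priority >= 3 AND amount <= 359 → -318
order_id=7: priority >= 2 → 367
order_id=8: priority >= 4 AND status IN ('processing', 'pending', 'returned') → -77
order_id=9: priority >= 4 AND status IN ('processing', 'pending', 'returned') → -329
order_id=10: priority >= 3 AND amount <= 359 → -260
order_id=11: priority >= 2 → 147
order_id=12: priority >= 3 AND amount <= 359 → -147
order_id=13: (no match → NULL) → NULL
order_id=14: priority >= 4 AND status IN ('processing', 'pending', 'returned') → -21
order_id=15: priority >= 3 AND amount <= 359 → -338
order_id=16: priority >= 4 AND status IN ('processing', 'pending', 'returned') → -370
order_id=17: priority >= 4 AND status IN ('processing', 'pending', 'returned') → -347
order_id=18: priority >= 3 AND amount <= 359 → -203

-318, 367, -77, -329, -260, 147, -147, NULL, -21, -338, -370, -347, -203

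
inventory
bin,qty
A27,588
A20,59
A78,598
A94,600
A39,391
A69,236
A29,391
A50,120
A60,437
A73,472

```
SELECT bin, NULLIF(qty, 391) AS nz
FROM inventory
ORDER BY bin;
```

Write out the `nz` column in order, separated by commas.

59, 588, NULL, NULL, 120, 437, 236, 472, 598, 600

bin=A20: qty=59 vs 391: differ → 59
bin=A27: qty=588 vs 391: differ → 588
bin=A29: qty=391 vs 391: equal → NULL
bin=A39: qty=391 vs 391: equal → NULL
bin=A50: qty=120 vs 391: differ → 120
bin=A60: qty=437 vs 391: differ → 437
bin=A69: qty=236 vs 391: differ → 236
bin=A73: qty=472 vs 391: differ → 472
bin=A78: qty=598 vs 391: differ → 598
bin=A94: qty=600 vs 391: differ → 600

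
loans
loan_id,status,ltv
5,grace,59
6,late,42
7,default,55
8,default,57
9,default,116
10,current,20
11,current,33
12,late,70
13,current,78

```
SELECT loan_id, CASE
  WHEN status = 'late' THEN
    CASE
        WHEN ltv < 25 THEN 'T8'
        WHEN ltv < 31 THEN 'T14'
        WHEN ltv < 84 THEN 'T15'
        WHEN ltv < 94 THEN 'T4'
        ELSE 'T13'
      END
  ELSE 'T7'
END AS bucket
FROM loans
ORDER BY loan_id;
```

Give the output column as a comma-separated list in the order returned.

loan_id=5: status='grace' → outer ELSE → T7
loan_id=6: status='late' → inner[ltv < 84] → T15
loan_id=7: status='default' → outer ELSE → T7
loan_id=8: status='default' → outer ELSE → T7
loan_id=9: status='default' → outer ELSE → T7
loan_id=10: status='current' → outer ELSE → T7
loan_id=11: status='current' → outer ELSE → T7
loan_id=12: status='late' → inner[ltv < 84] → T15
loan_id=13: status='current' → outer ELSE → T7

T7, T15, T7, T7, T7, T7, T7, T15, T7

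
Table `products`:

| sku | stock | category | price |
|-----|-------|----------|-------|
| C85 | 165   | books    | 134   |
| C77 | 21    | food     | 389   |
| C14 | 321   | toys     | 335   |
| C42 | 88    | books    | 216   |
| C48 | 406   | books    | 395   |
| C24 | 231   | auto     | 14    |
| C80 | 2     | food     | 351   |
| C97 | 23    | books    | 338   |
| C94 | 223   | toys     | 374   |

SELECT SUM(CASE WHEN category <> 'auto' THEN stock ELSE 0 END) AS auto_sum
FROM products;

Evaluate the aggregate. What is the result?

sku=C85: ✓ → 165
sku=C77: ✓ → 21
sku=C14: ✓ → 321
sku=C42: ✓ → 88
sku=C48: ✓ → 406
sku=C24: ✗
sku=C80: ✓ → 2
sku=C97: ✓ → 23
sku=C94: ✓ → 223
auto_sum = 165 + 21 + 321 + 88 + 406 + 2 + 23 + 223 = 1249

1249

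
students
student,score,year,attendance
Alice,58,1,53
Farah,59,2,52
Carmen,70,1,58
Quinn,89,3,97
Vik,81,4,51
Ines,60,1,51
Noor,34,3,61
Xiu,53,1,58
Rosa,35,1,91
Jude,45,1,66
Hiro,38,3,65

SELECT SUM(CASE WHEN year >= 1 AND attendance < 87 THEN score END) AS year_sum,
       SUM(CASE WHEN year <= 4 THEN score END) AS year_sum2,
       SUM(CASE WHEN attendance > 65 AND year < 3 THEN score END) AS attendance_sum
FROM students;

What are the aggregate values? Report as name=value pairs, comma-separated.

[year_sum: year >= 1 AND attendance < 87]
student=Alice: ✓ → 58
student=Farah: ✓ → 59
student=Carmen: ✓ → 70
student=Quinn: ✗
student=Vik: ✓ → 81
student=Ines: ✓ → 60
student=Noor: ✓ → 34
student=Xiu: ✓ → 53
student=Rosa: ✗
student=Jude: ✓ → 45
student=Hiro: ✓ → 38
year_sum = 58 + 59 + 70 + 81 + 60 + 34 + 53 + 45 + 38 = 498
—
[year_sum2: year <= 4]
student=Alice: ✓ → 58
student=Farah: ✓ → 59
student=Carmen: ✓ → 70
student=Quinn: ✓ → 89
student=Vik: ✓ → 81
student=Ines: ✓ → 60
student=Noor: ✓ → 34
student=Xiu: ✓ → 53
student=Rosa: ✓ → 35
student=Jude: ✓ → 45
student=Hiro: ✓ → 38
year_sum2 = 58 + 59 + 70 + 89 + 81 + 60 + 34 + 53 + 35 + 45 + 38 = 622
—
[attendance_sum: attendance > 65 AND year < 3]
student=Alice: ✗
student=Farah: ✗
student=Carmen: ✗
student=Quinn: ✗
student=Vik: ✗
student=Ines: ✗
student=Noor: ✗
student=Xiu: ✗
student=Rosa: ✓ → 35
student=Jude: ✓ → 45
student=Hiro: ✗
attendance_sum = 35 + 45 = 80

year_sum=498, year_sum2=622, attendance_sum=80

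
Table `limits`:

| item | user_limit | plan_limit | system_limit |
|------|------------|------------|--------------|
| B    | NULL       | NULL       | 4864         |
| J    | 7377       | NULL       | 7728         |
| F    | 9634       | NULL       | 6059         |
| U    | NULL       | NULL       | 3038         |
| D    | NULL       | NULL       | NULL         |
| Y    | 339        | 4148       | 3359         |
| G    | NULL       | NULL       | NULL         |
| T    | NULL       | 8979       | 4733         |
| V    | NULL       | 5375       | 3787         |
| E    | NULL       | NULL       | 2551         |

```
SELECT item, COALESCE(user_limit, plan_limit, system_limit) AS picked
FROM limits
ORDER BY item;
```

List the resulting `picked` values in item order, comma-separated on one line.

item=B: user_limit=NULL, plan_limit=NULL, system_limit=4864 → 4864
item=D: user_limit=NULL, plan_limit=NULL, system_limit=NULL (all NULL) → NULL
item=E: user_limit=NULL, plan_limit=NULL, system_limit=2551 → 2551
item=F: user_limit=9634 → 9634
item=G: user_limit=NULL, plan_limit=NULL, system_limit=NULL (all NULL) → NULL
item=J: user_limit=7377 → 7377
item=T: user_limit=NULL, plan_limit=8979 → 8979
item=U: user_limit=NULL, plan_limit=NULL, system_limit=3038 → 3038
item=V: user_limit=NULL, plan_limit=5375 → 5375
item=Y: user_limit=339 → 339

4864, NULL, 2551, 9634, NULL, 7377, 8979, 3038, 5375, 339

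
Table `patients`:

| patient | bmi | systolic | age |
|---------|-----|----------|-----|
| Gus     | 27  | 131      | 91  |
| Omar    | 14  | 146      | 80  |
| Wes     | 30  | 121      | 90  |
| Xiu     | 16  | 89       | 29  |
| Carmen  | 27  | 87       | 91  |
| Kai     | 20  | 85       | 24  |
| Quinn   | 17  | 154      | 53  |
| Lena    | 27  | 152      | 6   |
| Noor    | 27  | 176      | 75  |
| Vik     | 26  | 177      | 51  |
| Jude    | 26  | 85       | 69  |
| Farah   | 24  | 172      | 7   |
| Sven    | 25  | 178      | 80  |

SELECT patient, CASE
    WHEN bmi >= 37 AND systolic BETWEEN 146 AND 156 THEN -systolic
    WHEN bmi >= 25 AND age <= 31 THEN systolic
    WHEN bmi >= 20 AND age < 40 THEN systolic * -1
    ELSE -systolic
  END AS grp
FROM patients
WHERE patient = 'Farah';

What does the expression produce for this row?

-172

patient = Farah: bmi=24, systolic=172, age=7.
bmi >= 37 AND systolic BETWEEN 146 AND 156 → false
bmi >= 25 AND age <= 31 → false
bmi >= 20 AND age < 40 → true → -172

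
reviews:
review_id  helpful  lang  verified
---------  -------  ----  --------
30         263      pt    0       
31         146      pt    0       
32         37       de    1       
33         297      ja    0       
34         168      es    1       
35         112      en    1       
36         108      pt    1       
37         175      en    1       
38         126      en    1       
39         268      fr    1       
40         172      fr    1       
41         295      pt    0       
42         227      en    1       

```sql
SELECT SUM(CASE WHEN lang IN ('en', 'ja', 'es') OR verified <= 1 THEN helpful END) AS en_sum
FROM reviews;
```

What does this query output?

2394

review_id=30: ✓ → 263
review_id=31: ✓ → 146
review_id=32: ✓ → 37
review_id=33: ✓ → 297
review_id=34: ✓ → 168
review_id=35: ✓ → 112
review_id=36: ✓ → 108
review_id=37: ✓ → 175
review_id=38: ✓ → 126
review_id=39: ✓ → 268
review_id=40: ✓ → 172
review_id=41: ✓ → 295
review_id=42: ✓ → 227
en_sum = 263 + 146 + 37 + 297 + 168 + 112 + 108 + 175 + 126 + 268 + 172 + 295 + 227 = 2394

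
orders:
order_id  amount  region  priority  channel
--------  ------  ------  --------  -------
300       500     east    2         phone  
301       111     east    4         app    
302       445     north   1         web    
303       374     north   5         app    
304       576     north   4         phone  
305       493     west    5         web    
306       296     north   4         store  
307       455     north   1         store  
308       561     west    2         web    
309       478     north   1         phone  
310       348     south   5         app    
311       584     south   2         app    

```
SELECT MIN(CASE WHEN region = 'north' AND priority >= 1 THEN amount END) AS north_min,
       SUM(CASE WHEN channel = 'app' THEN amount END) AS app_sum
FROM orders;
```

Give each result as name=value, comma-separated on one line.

north_min=296, app_sum=1417

[north_min: region = 'north' AND priority >= 1]
order_id=300: ✗
order_id=301: ✗
order_id=302: ✓ → 445
order_id=303: ✓ → 374
order_id=304: ✓ → 576
order_id=305: ✗
order_id=306: ✓ → 296
order_id=307: ✓ → 455
order_id=308: ✗
order_id=309: ✓ → 478
order_id=310: ✗
order_id=311: ✗
north_min = MIN(445, 374, 576, 296, 455, 478) = 296
—
[app_sum: channel = 'app']
order_id=300: ✗
order_id=301: ✓ → 111
order_id=302: ✗
order_id=303: ✓ → 374
order_id=304: ✗
order_id=305: ✗
order_id=306: ✗
order_id=307: ✗
order_id=308: ✗
order_id=309: ✗
order_id=310: ✓ → 348
order_id=311: ✓ → 584
app_sum = 111 + 374 + 348 + 584 = 1417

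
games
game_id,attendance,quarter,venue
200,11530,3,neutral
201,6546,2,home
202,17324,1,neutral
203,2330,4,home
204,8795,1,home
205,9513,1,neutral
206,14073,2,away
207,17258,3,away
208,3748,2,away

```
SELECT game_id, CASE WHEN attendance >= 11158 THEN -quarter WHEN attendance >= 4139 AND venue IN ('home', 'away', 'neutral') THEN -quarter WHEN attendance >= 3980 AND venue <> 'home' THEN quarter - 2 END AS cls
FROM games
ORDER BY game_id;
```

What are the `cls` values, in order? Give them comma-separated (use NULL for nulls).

-3, -2, -1, NULL, -1, -1, -2, -3, NULL

game_id=200: attendance >= 11158 → -3
game_id=201: attendance >= 4139 AND venue IN ('home', 'away', 'neutral') → -2
game_id=202: attendance >= 11158 → -1
game_id=203: (no match → NULL) → NULL
game_id=204: attendance >= 4139 AND venue IN ('home', 'away', 'neutral') → -1
game_id=205: attendance >= 4139 AND venue IN ('home', 'away', 'neutral') → -1
game_id=206: attendance >= 11158 → -2
game_id=207: attendance >= 11158 → -3
game_id=208: (no match → NULL) → NULL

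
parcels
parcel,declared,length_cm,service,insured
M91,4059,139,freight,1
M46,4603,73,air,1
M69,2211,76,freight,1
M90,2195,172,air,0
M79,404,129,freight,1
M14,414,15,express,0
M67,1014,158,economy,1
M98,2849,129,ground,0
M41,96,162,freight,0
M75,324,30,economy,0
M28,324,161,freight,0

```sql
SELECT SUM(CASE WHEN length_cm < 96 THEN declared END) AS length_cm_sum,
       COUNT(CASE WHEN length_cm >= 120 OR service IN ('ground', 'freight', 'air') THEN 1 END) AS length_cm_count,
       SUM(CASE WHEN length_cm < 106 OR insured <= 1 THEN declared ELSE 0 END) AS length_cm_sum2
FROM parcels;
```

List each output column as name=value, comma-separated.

[length_cm_sum: length_cm < 96]
parcel=M91: ✗
parcel=M46: ✓ → 4603
parcel=M69: ✓ → 2211
parcel=M90: ✗
parcel=M79: ✗
parcel=M14: ✓ → 414
parcel=M67: ✗
parcel=M98: ✗
parcel=M41: ✗
parcel=M75: ✓ → 324
parcel=M28: ✗
length_cm_sum = 4603 + 2211 + 414 + 324 = 7552
—
[length_cm_count: length_cm >= 120 OR service IN ('ground', 'freight', 'air')]
parcel=M91: ✓ → 1
parcel=M46: ✓ → 1
parcel=M69: ✓ → 1
parcel=M90: ✓ → 1
parcel=M79: ✓ → 1
parcel=M14: ✗
parcel=M67: ✓ → 1
parcel=M98: ✓ → 1
parcel=M41: ✓ → 1
parcel=M75: ✗
parcel=M28: ✓ → 1
length_cm_count = COUNT(1, 1, 1, 1, 1, 1, 1, 1, 1) = 9
—
[length_cm_sum2: length_cm < 106 OR insured <= 1]
parcel=M91: ✓ → 4059
parcel=M46: ✓ → 4603
parcel=M69: ✓ → 2211
parcel=M90: ✓ → 2195
parcel=M79: ✓ → 404
parcel=M14: ✓ → 414
parcel=M67: ✓ → 1014
parcel=M98: ✓ → 2849
parcel=M41: ✓ → 96
parcel=M75: ✓ → 324
parcel=M28: ✓ → 324
length_cm_sum2 = 4059 + 4603 + 2211 + 2195 + 404 + 414 + 1014 + 2849 + 96 + 324 + 324 = 18493

length_cm_sum=7552, length_cm_count=9, length_cm_sum2=18493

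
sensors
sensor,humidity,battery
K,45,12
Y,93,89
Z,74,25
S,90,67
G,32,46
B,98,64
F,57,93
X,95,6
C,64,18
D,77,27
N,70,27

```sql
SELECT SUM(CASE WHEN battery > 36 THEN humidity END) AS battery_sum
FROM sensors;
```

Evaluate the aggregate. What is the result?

370

sensor=K: ✗
sensor=Y: ✓ → 93
sensor=Z: ✗
sensor=S: ✓ → 90
sensor=G: ✓ → 32
sensor=B: ✓ → 98
sensor=F: ✓ → 57
sensor=X: ✗
sensor=C: ✗
sensor=D: ✗
sensor=N: ✗
battery_sum = 93 + 90 + 32 + 98 + 57 = 370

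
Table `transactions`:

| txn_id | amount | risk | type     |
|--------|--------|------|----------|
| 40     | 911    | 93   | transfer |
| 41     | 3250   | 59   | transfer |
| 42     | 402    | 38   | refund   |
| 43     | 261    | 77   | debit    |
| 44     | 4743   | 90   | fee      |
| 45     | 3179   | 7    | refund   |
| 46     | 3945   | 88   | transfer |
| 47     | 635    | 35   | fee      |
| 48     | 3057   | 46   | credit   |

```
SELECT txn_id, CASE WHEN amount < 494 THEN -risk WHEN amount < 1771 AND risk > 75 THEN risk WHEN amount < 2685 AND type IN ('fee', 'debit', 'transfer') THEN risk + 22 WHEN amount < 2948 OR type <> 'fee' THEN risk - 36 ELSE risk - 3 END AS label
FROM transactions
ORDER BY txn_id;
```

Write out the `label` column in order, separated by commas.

93, 23, -38, -77, 87, -29, 52, 57, 10

txn_id=40: amount < 1771 AND risk > 75 → 93
txn_id=41: amount < 2948 OR type <> 'fee' → 23
txn_id=42: amount < 494 → -38
txn_id=43: amount < 494 → -77
txn_id=44: ELSE → 87
txn_id=45: amount < 2948 OR type <> 'fee' → -29
txn_id=46: amount < 2948 OR type <> 'fee' → 52
txn_id=47: amount < 2685 AND type IN ('fee', 'debit', 'transfer') → 57
txn_id=48: amount < 2948 OR type <> 'fee' → 10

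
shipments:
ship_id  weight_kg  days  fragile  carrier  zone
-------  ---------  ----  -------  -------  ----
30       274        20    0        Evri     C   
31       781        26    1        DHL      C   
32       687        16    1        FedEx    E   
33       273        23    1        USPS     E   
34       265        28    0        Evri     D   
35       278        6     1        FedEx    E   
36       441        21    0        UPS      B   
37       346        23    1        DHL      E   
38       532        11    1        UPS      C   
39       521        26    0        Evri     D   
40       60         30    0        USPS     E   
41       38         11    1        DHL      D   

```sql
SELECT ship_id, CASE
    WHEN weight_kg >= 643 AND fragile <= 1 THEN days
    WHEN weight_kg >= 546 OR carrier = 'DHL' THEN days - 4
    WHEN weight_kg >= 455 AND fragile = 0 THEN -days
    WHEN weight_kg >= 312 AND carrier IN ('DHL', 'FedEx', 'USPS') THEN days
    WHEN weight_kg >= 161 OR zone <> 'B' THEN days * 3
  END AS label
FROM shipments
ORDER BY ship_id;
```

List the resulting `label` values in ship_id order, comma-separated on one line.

ship_id=30: weight_kg >= 161 OR zone <> 'B' → 60
ship_id=31: weight_kg >= 643 AND fragile <= 1 → 26
ship_id=32: weight_kg >= 643 AND fragile <= 1 → 16
ship_id=33: weight_kg >= 161 OR zone <> 'B' → 69
ship_id=34: weight_kg >= 161 OR zone <> 'B' → 84
ship_id=35: weight_kg >= 161 OR zone <> 'B' → 18
ship_id=36: weight_kg >= 161 OR zone <> 'B' → 63
ship_id=37: weight_kg >= 546 OR carrier = 'DHL' → 19
ship_id=38: weight_kg >= 161 OR zone <> 'B' → 33
ship_id=39: weight_kg >= 455 AND fragile = 0 → -26
ship_id=40: weight_kg >= 161 OR zone <> 'B' → 90
ship_id=41: weight_kg >= 546 OR carrier = 'DHL' → 7

60, 26, 16, 69, 84, 18, 63, 19, 33, -26, 90, 7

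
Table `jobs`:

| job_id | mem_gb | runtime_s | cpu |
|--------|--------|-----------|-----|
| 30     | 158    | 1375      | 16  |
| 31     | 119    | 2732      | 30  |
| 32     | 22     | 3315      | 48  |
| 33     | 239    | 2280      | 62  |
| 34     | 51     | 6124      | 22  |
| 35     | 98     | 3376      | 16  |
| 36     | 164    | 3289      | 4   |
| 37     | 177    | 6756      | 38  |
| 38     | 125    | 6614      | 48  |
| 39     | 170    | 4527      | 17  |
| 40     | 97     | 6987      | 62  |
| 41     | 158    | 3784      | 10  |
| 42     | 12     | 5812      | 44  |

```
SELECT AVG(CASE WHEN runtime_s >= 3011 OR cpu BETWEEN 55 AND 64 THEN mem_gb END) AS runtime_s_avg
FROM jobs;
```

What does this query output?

119.3636363636

job_id=30: ✗
job_id=31: ✗
job_id=32: ✓ → 22
job_id=33: ✓ → 239
job_id=34: ✓ → 51
job_id=35: ✓ → 98
job_id=36: ✓ → 164
job_id=37: ✓ → 177
job_id=38: ✓ → 125
job_id=39: ✓ → 170
job_id=40: ✓ → 97
job_id=41: ✓ → 158
job_id=42: ✓ → 12
runtime_s_avg = (22 + 239 + 51 + 98 + 164 + 177 + 125 + 170 + 97 + 158 + 12) / 11 = 119.3636363636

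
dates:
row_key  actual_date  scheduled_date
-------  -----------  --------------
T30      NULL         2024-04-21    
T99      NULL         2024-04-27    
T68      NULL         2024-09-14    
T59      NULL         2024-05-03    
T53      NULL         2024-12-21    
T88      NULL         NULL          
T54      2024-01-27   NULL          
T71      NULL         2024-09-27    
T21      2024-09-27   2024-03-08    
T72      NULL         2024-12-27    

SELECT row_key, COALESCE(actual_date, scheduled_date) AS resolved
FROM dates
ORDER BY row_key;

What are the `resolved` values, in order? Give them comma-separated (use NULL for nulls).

row_key=T21: actual_date=2024-09-27 → 2024-09-27
row_key=T30: actual_date=NULL, scheduled_date=2024-04-21 → 2024-04-21
row_key=T53: actual_date=NULL, scheduled_date=2024-12-21 → 2024-12-21
row_key=T54: actual_date=2024-01-27 → 2024-01-27
row_key=T59: actual_date=NULL, scheduled_date=2024-05-03 → 2024-05-03
row_key=T68: actual_date=NULL, scheduled_date=2024-09-14 → 2024-09-14
row_key=T71: actual_date=NULL, scheduled_date=2024-09-27 → 2024-09-27
row_key=T72: actual_date=NULL, scheduled_date=2024-12-27 → 2024-12-27
row_key=T88: actual_date=NULL, scheduled_date=NULL (all NULL) → NULL
row_key=T99: actual_date=NULL, scheduled_date=2024-04-27 → 2024-04-27

2024-09-27, 2024-04-21, 2024-12-21, 2024-01-27, 2024-05-03, 2024-09-14, 2024-09-27, 2024-12-27, NULL, 2024-04-27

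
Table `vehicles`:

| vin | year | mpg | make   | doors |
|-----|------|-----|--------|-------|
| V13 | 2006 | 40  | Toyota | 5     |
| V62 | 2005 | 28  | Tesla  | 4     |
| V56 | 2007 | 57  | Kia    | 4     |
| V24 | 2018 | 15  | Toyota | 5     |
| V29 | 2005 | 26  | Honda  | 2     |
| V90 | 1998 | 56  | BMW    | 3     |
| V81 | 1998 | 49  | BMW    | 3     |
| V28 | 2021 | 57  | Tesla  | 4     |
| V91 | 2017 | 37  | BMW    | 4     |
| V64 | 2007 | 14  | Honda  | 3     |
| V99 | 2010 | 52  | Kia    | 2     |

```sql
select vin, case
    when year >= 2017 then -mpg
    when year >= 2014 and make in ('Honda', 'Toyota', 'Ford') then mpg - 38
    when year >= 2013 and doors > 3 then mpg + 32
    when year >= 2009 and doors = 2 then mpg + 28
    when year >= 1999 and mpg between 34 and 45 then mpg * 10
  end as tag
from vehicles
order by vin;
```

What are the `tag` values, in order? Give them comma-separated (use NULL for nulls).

400, -15, -57, NULL, NULL, NULL, NULL, NULL, NULL, -37, 80

vin=V13: year >= 1999 and mpg between 34 and 45 → 400
vin=V24: year >= 2017 → -15
vin=V28: year >= 2017 → -57
vin=V29: (no match → NULL) → NULL
vin=V56: (no match → NULL) → NULL
vin=V62: (no match → NULL) → NULL
vin=V64: (no match → NULL) → NULL
vin=V81: (no match → NULL) → NULL
vin=V90: (no match → NULL) → NULL
vin=V91: year >= 2017 → -37
vin=V99: year >= 2009 and doors = 2 → 80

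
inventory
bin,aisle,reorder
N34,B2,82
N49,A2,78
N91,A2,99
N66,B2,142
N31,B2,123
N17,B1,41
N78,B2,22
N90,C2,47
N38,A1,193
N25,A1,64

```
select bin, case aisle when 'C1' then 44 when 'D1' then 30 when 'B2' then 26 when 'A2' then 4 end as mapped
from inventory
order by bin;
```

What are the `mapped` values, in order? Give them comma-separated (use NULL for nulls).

NULL, NULL, 26, 26, NULL, 4, 26, 26, NULL, 4

bin=N17: (no match → NULL) → NULL
bin=N25: (no match → NULL) → NULL
bin=N31: aisle='B2' → 26
bin=N34: aisle='B2' → 26
bin=N38: (no match → NULL) → NULL
bin=N49: aisle='A2' → 4
bin=N66: aisle='B2' → 26
bin=N78: aisle='B2' → 26
bin=N90: (no match → NULL) → NULL
bin=N91: aisle='A2' → 4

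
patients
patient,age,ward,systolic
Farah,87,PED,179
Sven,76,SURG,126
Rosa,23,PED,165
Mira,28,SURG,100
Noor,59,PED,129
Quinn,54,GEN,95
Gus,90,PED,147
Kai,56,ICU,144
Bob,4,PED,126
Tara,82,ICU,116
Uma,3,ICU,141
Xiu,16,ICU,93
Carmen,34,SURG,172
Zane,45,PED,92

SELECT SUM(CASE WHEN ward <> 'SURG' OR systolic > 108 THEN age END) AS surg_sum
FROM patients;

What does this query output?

patient=Farah: ✓ → 87
patient=Sven: ✓ → 76
patient=Rosa: ✓ → 23
patient=Mira: ✗
patient=Noor: ✓ → 59
patient=Quinn: ✓ → 54
patient=Gus: ✓ → 90
patient=Kai: ✓ → 56
patient=Bob: ✓ → 4
patient=Tara: ✓ → 82
patient=Uma: ✓ → 3
patient=Xiu: ✓ → 16
patient=Carmen: ✓ → 34
patient=Zane: ✓ → 45
surg_sum = 87 + 76 + 23 + 59 + 54 + 90 + 56 + 4 + 82 + 3 + 16 + 34 + 45 = 629

629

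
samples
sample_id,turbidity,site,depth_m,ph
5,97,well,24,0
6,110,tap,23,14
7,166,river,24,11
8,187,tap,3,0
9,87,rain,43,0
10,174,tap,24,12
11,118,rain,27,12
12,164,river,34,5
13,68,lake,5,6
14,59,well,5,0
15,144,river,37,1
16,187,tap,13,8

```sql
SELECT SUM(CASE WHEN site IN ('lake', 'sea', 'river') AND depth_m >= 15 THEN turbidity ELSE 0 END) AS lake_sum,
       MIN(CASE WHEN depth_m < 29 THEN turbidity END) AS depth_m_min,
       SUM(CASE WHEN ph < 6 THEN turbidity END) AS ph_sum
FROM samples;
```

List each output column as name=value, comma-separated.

lake_sum=474, depth_m_min=59, ph_sum=738

[lake_sum: site IN ('lake', 'sea', 'river') AND depth_m >= 15]
sample_id=5: ✗
sample_id=6: ✗
sample_id=7: ✓ → 166
sample_id=8: ✗
sample_id=9: ✗
sample_id=10: ✗
sample_id=11: ✗
sample_id=12: ✓ → 164
sample_id=13: ✗
sample_id=14: ✗
sample_id=15: ✓ → 144
sample_id=16: ✗
lake_sum = 166 + 164 + 144 = 474
—
[depth_m_min: depth_m < 29]
sample_id=5: ✓ → 97
sample_id=6: ✓ → 110
sample_id=7: ✓ → 166
sample_id=8: ✓ → 187
sample_id=9: ✗
sample_id=10: ✓ → 174
sample_id=11: ✓ → 118
sample_id=12: ✗
sample_id=13: ✓ → 68
sample_id=14: ✓ → 59
sample_id=15: ✗
sample_id=16: ✓ → 187
depth_m_min = MIN(97, 110, 166, 187, 174, 118, 68, 59, 187) = 59
—
[ph_sum: ph < 6]
sample_id=5: ✓ → 97
sample_id=6: ✗
sample_id=7: ✗
sample_id=8: ✓ → 187
sample_id=9: ✓ → 87
sample_id=10: ✗
sample_id=11: ✗
sample_id=12: ✓ → 164
sample_id=13: ✗
sample_id=14: ✓ → 59
sample_id=15: ✓ → 144
sample_id=16: ✗
ph_sum = 97 + 187 + 87 + 164 + 59 + 144 = 738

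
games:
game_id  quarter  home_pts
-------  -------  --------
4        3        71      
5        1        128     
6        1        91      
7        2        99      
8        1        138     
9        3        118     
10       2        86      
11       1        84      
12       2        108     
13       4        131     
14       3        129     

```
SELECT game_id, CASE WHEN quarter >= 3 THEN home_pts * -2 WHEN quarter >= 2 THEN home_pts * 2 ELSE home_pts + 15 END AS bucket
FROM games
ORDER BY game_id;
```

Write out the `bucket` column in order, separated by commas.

-142, 143, 106, 198, 153, -236, 172, 99, 216, -262, -258

game_id=4: quarter >= 3 → -142
game_id=5: ELSE → 143
game_id=6: ELSE → 106
game_id=7: quarter >= 2 → 198
game_id=8: ELSE → 153
game_id=9: quarter >= 3 → -236
game_id=10: quarter >= 2 → 172
game_id=11: ELSE → 99
game_id=12: quarter >= 2 → 216
game_id=13: quarter >= 3 → -262
game_id=14: quarter >= 3 → -258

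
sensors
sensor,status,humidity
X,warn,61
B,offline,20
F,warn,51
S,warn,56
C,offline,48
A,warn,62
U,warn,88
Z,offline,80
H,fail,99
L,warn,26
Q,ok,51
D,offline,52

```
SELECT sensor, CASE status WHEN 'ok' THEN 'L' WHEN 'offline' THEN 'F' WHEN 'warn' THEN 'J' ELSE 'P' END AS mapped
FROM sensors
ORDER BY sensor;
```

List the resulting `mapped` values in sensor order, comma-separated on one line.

J, F, F, F, J, P, J, L, J, J, J, F

sensor=A: status='warn' → J
sensor=B: status='offline' → F
sensor=C: status='offline' → F
sensor=D: status='offline' → F
sensor=F: status='warn' → J
sensor=H: ELSE → P
sensor=L: status='warn' → J
sensor=Q: status='ok' → L
sensor=S: status='warn' → J
sensor=U: status='warn' → J
sensor=X: status='warn' → J
sensor=Z: status='offline' → F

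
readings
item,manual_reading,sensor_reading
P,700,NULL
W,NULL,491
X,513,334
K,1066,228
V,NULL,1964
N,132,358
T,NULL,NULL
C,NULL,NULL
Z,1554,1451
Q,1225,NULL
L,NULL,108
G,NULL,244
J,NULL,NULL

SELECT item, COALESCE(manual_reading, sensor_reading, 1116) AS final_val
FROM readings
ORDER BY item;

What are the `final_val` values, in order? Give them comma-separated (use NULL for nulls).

item=C: manual_reading=NULL, sensor_reading=NULL, → literal 1116 → 1116
item=G: manual_reading=NULL, sensor_reading=244 → 244
item=J: manual_reading=NULL, sensor_reading=NULL, → literal 1116 → 1116
item=K: manual_reading=1066 → 1066
item=L: manual_reading=NULL, sensor_reading=108 → 108
item=N: manual_reading=132 → 132
item=P: manual_reading=700 → 700
item=Q: manual_reading=1225 → 1225
item=T: manual_reading=NULL, sensor_reading=NULL, → literal 1116 → 1116
item=V: manual_reading=NULL, sensor_reading=1964 → 1964
item=W: manual_reading=NULL, sensor_reading=491 → 491
item=X: manual_reading=513 → 513
item=Z: manual_reading=1554 → 1554

1116, 244, 1116, 1066, 108, 132, 700, 1225, 1116, 1964, 491, 513, 1554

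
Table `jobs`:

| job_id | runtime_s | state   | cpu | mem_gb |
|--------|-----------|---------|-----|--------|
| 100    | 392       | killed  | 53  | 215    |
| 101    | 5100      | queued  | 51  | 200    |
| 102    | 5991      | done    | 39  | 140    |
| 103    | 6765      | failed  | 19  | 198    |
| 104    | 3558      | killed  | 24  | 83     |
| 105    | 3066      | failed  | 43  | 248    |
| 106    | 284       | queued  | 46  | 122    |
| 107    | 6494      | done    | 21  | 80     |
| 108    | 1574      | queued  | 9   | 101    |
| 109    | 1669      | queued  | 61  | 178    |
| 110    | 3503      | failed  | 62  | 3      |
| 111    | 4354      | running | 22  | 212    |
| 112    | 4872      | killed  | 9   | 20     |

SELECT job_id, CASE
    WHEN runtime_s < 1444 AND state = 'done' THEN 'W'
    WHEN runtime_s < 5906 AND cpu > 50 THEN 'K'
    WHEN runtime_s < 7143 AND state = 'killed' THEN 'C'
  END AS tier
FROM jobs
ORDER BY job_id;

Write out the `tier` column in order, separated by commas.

job_id=100: runtime_s < 5906 AND cpu > 50 → K
job_id=101: runtime_s < 5906 AND cpu > 50 → K
job_id=102: (no match → NULL) → NULL
job_id=103: (no match → NULL) → NULL
job_id=104: runtime_s < 7143 AND state = 'killed' → C
job_id=105: (no match → NULL) → NULL
job_id=106: (no match → NULL) → NULL
job_id=107: (no match → NULL) → NULL
job_id=108: (no match → NULL) → NULL
job_id=109: runtime_s < 5906 AND cpu > 50 → K
job_id=110: runtime_s < 5906 AND cpu > 50 → K
job_id=111: (no match → NULL) → NULL
job_id=112: runtime_s < 7143 AND state = 'killed' → C

K, K, NULL, NULL, C, NULL, NULL, NULL, NULL, K, K, NULL, C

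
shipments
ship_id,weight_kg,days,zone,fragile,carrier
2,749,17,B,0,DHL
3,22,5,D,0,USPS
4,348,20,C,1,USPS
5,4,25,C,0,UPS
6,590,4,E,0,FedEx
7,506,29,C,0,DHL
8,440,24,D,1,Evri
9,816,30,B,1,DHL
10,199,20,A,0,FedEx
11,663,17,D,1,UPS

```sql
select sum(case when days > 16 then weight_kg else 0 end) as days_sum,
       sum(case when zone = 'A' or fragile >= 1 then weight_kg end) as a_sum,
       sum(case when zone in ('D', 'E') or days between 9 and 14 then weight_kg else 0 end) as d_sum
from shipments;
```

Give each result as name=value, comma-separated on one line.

days_sum=3725, a_sum=2466, d_sum=1715

[days_sum: days > 16]
ship_id=2: ✓ → 749
ship_id=3: ✗
ship_id=4: ✓ → 348
ship_id=5: ✓ → 4
ship_id=6: ✗
ship_id=7: ✓ → 506
ship_id=8: ✓ → 440
ship_id=9: ✓ → 816
ship_id=10: ✓ → 199
ship_id=11: ✓ → 663
days_sum = 749 + 348 + 4 + 506 + 440 + 816 + 199 + 663 = 3725
—
[a_sum: zone = 'A' or fragile >= 1]
ship_id=2: ✗
ship_id=3: ✗
ship_id=4: ✓ → 348
ship_id=5: ✗
ship_id=6: ✗
ship_id=7: ✗
ship_id=8: ✓ → 440
ship_id=9: ✓ → 816
ship_id=10: ✓ → 199
ship_id=11: ✓ → 663
a_sum = 348 + 440 + 816 + 199 + 663 = 2466
—
[d_sum: zone in ('D', 'E') or days between 9 and 14]
ship_id=2: ✗
ship_id=3: ✓ → 22
ship_id=4: ✗
ship_id=5: ✗
ship_id=6: ✓ → 590
ship_id=7: ✗
ship_id=8: ✓ → 440
ship_id=9: ✗
ship_id=10: ✗
ship_id=11: ✓ → 663
d_sum = 22 + 590 + 440 + 663 = 1715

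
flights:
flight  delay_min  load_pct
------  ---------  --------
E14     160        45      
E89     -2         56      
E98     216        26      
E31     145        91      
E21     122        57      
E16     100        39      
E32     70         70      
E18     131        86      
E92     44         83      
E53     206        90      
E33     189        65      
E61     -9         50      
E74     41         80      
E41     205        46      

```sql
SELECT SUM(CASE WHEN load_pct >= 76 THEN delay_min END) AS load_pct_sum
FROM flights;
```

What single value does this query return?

flight=E14: ✗
flight=E89: ✗
flight=E98: ✗
flight=E31: ✓ → 145
flight=E21: ✗
flight=E16: ✗
flight=E32: ✗
flight=E18: ✓ → 131
flight=E92: ✓ → 44
flight=E53: ✓ → 206
flight=E33: ✗
flight=E61: ✗
flight=E74: ✓ → 41
flight=E41: ✗
load_pct_sum = 145 + 131 + 44 + 206 + 41 = 567

567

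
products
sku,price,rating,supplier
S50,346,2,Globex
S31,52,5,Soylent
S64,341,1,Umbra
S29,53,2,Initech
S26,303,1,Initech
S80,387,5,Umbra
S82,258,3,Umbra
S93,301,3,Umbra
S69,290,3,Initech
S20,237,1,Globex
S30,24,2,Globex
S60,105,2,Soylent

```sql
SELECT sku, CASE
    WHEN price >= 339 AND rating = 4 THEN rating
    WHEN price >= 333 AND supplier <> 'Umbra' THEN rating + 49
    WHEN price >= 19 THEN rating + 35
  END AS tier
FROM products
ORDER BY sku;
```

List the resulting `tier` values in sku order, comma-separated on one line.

sku=S20: price >= 19 → 36
sku=S26: price >= 19 → 36
sku=S29: price >= 19 → 37
sku=S30: price >= 19 → 37
sku=S31: price >= 19 → 40
sku=S50: price >= 333 AND supplier <> 'Umbra' → 51
sku=S60: price >= 19 → 37
sku=S64: price >= 19 → 36
sku=S69: price >= 19 → 38
sku=S80: price >= 19 → 40
sku=S82: price >= 19 → 38
sku=S93: price >= 19 → 38

36, 36, 37, 37, 40, 51, 37, 36, 38, 40, 38, 38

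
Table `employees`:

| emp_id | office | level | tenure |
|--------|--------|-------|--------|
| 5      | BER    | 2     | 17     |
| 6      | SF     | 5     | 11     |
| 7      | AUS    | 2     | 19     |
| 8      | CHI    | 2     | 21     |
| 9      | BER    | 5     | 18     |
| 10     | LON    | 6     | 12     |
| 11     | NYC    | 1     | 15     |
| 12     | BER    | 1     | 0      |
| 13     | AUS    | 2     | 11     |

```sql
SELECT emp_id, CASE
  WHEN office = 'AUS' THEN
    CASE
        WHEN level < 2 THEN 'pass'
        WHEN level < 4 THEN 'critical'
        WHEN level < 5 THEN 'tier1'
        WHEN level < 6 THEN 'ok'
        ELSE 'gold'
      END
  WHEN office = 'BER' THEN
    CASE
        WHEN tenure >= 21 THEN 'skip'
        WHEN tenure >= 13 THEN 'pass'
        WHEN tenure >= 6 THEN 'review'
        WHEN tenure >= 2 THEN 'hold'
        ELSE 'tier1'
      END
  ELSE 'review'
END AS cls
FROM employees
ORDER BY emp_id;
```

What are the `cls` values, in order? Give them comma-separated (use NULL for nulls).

pass, review, critical, review, pass, review, review, tier1, critical

emp_id=5: office='BER' → inner[tenure >= 13] → pass
emp_id=6: office='SF' → outer ELSE → review
emp_id=7: office='AUS' → inner[level < 4] → critical
emp_id=8: office='CHI' → outer ELSE → review
emp_id=9: office='BER' → inner[tenure >= 13] → pass
emp_id=10: office='LON' → outer ELSE → review
emp_id=11: office='NYC' → outer ELSE → review
emp_id=12: office='BER' → inner[ELSE] → tier1
emp_id=13: office='AUS' → inner[level < 4] → critical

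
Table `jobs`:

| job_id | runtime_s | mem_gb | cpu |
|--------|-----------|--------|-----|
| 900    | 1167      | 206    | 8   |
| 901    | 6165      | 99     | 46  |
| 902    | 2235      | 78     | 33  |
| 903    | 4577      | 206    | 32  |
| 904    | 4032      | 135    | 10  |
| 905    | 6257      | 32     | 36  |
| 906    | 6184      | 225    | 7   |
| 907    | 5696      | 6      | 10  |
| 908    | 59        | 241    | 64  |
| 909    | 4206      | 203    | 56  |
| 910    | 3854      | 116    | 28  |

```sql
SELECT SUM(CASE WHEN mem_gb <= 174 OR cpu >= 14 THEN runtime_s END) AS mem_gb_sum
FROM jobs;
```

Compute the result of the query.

job_id=900: ✗
job_id=901: ✓ → 6165
job_id=902: ✓ → 2235
job_id=903: ✓ → 4577
job_id=904: ✓ → 4032
job_id=905: ✓ → 6257
job_id=906: ✗
job_id=907: ✓ → 5696
job_id=908: ✓ → 59
job_id=909: ✓ → 4206
job_id=910: ✓ → 3854
mem_gb_sum = 6165 + 2235 + 4577 + 4032 + 6257 + 5696 + 59 + 4206 + 3854 = 37081

37081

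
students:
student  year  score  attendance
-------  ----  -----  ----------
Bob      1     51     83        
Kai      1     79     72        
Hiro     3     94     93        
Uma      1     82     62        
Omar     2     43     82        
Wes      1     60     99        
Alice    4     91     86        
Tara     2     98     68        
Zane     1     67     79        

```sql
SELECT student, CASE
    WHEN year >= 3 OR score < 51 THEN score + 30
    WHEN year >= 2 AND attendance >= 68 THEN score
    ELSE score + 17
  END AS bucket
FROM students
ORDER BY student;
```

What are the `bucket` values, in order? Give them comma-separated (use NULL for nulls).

121, 68, 124, 96, 73, 98, 99, 77, 84

student=Alice: year >= 3 OR score < 51 → 121
student=Bob: ELSE → 68
student=Hiro: year >= 3 OR score < 51 → 124
student=Kai: ELSE → 96
student=Omar: year >= 3 OR score < 51 → 73
student=Tara: year >= 2 AND attendance >= 68 → 98
student=Uma: ELSE → 99
student=Wes: ELSE → 77
student=Zane: ELSE → 84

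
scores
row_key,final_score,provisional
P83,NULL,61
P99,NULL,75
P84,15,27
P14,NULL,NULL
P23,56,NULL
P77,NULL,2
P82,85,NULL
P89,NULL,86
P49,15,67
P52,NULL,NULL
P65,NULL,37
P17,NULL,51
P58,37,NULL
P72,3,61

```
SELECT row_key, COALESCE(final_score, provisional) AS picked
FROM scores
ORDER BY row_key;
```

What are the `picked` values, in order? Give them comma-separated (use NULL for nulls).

NULL, 51, 56, 15, NULL, 37, 37, 3, 2, 85, 61, 15, 86, 75

row_key=P14: final_score=NULL, provisional=NULL (all NULL) → NULL
row_key=P17: final_score=NULL, provisional=51 → 51
row_key=P23: final_score=56 → 56
row_key=P49: final_score=15 → 15
row_key=P52: final_score=NULL, provisional=NULL (all NULL) → NULL
row_key=P58: final_score=37 → 37
row_key=P65: final_score=NULL, provisional=37 → 37
row_key=P72: final_score=3 → 3
row_key=P77: final_score=NULL, provisional=2 → 2
row_key=P82: final_score=85 → 85
row_key=P83: final_score=NULL, provisional=61 → 61
row_key=P84: final_score=15 → 15
row_key=P89: final_score=NULL, provisional=86 → 86
row_key=P99: final_score=NULL, provisional=75 → 75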